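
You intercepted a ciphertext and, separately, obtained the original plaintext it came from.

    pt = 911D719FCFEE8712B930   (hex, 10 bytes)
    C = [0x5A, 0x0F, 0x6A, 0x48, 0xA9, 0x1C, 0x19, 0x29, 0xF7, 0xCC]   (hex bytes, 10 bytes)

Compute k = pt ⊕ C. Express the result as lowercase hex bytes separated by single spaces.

cb 12 1b d7 66 f2 9e 3b 4e fc

Since C = pt ⊕ k, XORing both sides with pt gives k = pt ⊕ C.
145 ⊕  90 = 203
 29 ⊕  15 =  18
113 ⊕ 106 =  27
159 ⊕  72 = 215
207 ⊕ 169 = 102
238 ⊕  28 = 242
135 ⊕  25 = 158
 18 ⊕  41 =  59
185 ⊕ 247 =  78
 48 ⊕ 204 = 252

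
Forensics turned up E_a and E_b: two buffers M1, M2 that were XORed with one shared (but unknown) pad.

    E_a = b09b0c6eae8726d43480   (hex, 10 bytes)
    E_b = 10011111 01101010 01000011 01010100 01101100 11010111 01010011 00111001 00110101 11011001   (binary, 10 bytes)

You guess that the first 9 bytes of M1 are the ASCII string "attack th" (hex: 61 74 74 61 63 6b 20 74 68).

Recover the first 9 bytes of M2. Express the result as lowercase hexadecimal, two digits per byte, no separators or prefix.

First, E_a ⊕ E_b = (M1 ⊕ K) ⊕ (M2 ⊕ K) = M1 ⊕ M2, so the key drops out. Then M2 = (M1 ⊕ M2) ⊕ M1 over the first 9 bytes.
byte 0: (b0 XOR 9f) XOR 61 = 2f XOR 61 = 4e
byte 1: (9b XOR 6a) XOR 74 = f1 XOR 74 = 85
byte 2: (0c XOR 43) XOR 74 = 4f XOR 74 = 3b
byte 3: (6e XOR 54) XOR 61 = 3a XOR 61 = 5b
byte 4: (ae XOR 6c) XOR 63 = c2 XOR 63 = a1
byte 5: (87 XOR d7) XOR 6b = 50 XOR 6b = 3b
byte 6: (26 XOR 53) XOR 20 = 75 XOR 20 = 55
byte 7: (d4 XOR 39) XOR 74 = ed XOR 74 = 99
byte 8: (34 XOR 35) XOR 68 = 01 XOR 68 = 69

4e853b5ba13b559969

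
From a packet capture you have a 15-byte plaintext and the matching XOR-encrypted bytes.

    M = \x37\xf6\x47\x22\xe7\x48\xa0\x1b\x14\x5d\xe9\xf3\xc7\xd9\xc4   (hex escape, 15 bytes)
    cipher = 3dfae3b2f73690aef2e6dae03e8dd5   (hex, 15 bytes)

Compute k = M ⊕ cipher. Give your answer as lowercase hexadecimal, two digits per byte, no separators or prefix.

Since cipher = M ⊕ k, XORing both sides with M gives k = M ⊕ cipher.
byte 0: 37 XOR 3d = 0a
byte 1: f6 XOR fa = 0c
byte 2: 47 XOR e3 = a4
byte 3: 22 XOR b2 = 90
byte 4: e7 XOR f7 = 10
byte 5: 48 XOR 36 = 7e
byte 6: a0 XOR 90 = 30
byte 7: 1b XOR ae = b5
byte 8: 14 XOR f2 = e6
byte 9: 5d XOR e6 = bb
byte 10: e9 XOR da = 33
byte 11: f3 XOR e0 = 13
byte 12: c7 XOR 3e = f9
byte 13: d9 XOR 8d = 54
byte 14: c4 XOR d5 = 11

0a0ca490107e30b5e6bb3313f95411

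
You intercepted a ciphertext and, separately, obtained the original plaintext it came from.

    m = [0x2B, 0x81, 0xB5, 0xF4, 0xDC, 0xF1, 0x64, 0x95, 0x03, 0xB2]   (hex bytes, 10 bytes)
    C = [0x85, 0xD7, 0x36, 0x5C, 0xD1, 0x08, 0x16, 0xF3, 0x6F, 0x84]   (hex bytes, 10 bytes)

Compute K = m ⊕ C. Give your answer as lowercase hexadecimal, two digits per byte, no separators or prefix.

ae5683a80df972666c36

Since C = m ⊕ K, XORing both sides with m gives K = m ⊕ C.
byte 0: 2b XOR 85 = ae
byte 1: 81 XOR d7 = 56
byte 2: b5 XOR 36 = 83
byte 3: f4 XOR 5c = a8
byte 4: dc XOR d1 = 0d
byte 5: f1 XOR 08 = f9
byte 6: 64 XOR 16 = 72
byte 7: 95 XOR f3 = 66
byte 8: 03 XOR 6f = 6c
byte 9: b2 XOR 84 = 36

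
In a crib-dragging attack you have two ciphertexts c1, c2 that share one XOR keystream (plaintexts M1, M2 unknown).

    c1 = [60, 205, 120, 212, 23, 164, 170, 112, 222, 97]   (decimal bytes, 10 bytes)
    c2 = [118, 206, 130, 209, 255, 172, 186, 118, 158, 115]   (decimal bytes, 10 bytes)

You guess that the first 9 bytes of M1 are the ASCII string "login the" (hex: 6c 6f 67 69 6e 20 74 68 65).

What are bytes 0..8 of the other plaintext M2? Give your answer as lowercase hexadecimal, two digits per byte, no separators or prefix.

266c9d6c8628646e25

First, c1 ⊕ c2 = (M1 ⊕ K) ⊕ (M2 ⊕ K) = M1 ⊕ M2, so the key drops out. Then M2 = (M1 ⊕ M2) ⊕ M1 over the first 9 bytes.
byte 0: (3c xor 76) xor 6c = 4a xor 6c = 26
byte 1: (cd xor ce) xor 6f = 03 xor 6f = 6c
byte 2: (78 xor 82) xor 67 = fa xor 67 = 9d
byte 3: (d4 xor d1) xor 69 = 05 xor 69 = 6c
byte 4: (17 xor ff) xor 6e = e8 xor 6e = 86
byte 5: (a4 xor ac) xor 20 = 08 xor 20 = 28
byte 6: (aa xor ba) xor 74 = 10 xor 74 = 64
byte 7: (70 xor 76) xor 68 = 06 xor 68 = 6e
byte 8: (de xor 9e) xor 65 = 40 xor 65 = 25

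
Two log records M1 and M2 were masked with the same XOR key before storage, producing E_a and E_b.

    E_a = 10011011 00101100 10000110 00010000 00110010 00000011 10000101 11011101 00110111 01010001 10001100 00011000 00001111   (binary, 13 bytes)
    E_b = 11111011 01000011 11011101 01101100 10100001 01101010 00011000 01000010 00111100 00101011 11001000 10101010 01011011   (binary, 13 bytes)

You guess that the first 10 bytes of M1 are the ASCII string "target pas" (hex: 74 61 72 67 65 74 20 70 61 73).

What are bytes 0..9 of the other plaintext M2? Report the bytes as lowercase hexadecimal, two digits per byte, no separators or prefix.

140e291bf61dbdef6a09

First, E_a ⊕ E_b = (M1 ⊕ K) ⊕ (M2 ⊕ K) = M1 ⊕ M2, so the key drops out. Then M2 = (M1 ⊕ M2) ⊕ M1 over the first 10 bytes.
byte 0: (9b xor fb) xor 74 = 60 xor 74 = 14
byte 1: (2c xor 43) xor 61 = 6f xor 61 = 0e
byte 2: (86 xor dd) xor 72 = 5b xor 72 = 29
byte 3: (10 xor 6c) xor 67 = 7c xor 67 = 1b
byte 4: (32 xor a1) xor 65 = 93 xor 65 = f6
byte 5: (03 xor 6a) xor 74 = 69 xor 74 = 1d
byte 6: (85 xor 18) xor 20 = 9d xor 20 = bd
byte 7: (dd xor 42) xor 70 = 9f xor 70 = ef
byte 8: (37 xor 3c) xor 61 = 0b xor 61 = 6a
byte 9: (51 xor 2b) xor 73 = 7a xor 73 = 09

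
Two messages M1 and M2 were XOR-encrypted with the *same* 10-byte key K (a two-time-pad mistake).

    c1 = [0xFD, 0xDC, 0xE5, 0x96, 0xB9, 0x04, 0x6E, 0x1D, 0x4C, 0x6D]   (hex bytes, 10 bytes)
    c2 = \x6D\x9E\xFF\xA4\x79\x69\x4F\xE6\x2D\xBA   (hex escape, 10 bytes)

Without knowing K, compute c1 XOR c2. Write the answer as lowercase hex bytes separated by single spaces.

c1 ⊕ c2 = (M1 ⊕ K) ⊕ (M2 ⊕ K) = M1 ⊕ M2 — the shared key cancels under XOR.
11111101 xor 01101101 = 10010000
11011100 xor 10011110 = 01000010
11100101 xor 11111111 = 00011010
10010110 xor 10100100 = 00110010
10111001 xor 01111001 = 11000000
00000100 xor 01101001 = 01101101
01101110 xor 01001111 = 00100001
00011101 xor 11100110 = 11111011
01001100 xor 00101101 = 01100001
01101101 xor 10111010 = 11010111

90 42 1a 32 c0 6d 21 fb 61 d7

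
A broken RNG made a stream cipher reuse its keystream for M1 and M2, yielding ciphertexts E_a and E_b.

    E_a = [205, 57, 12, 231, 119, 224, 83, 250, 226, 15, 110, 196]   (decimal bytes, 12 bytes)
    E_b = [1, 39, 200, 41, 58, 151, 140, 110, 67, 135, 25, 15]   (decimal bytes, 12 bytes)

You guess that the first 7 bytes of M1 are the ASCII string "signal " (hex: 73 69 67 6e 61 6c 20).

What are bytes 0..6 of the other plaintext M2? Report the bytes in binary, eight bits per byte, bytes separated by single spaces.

10111111 01110111 10100011 10100000 00101100 00011011 11111111

First, E_a ⊕ E_b = (M1 ⊕ K) ⊕ (M2 ⊕ K) = M1 ⊕ M2, so the key drops out. Then M2 = (M1 ⊕ M2) ⊕ M1 over the first 7 bytes.
byte 0: (cd XOR 01) XOR 73 = cc XOR 73 = bf
byte 1: (39 XOR 27) XOR 69 = 1e XOR 69 = 77
byte 2: (0c XOR c8) XOR 67 = c4 XOR 67 = a3
byte 3: (e7 XOR 29) XOR 6e = ce XOR 6e = a0
byte 4: (77 XOR 3a) XOR 61 = 4d XOR 61 = 2c
byte 5: (e0 XOR 97) XOR 6c = 77 XOR 6c = 1b
byte 6: (53 XOR 8c) XOR 20 = df XOR 20 = ff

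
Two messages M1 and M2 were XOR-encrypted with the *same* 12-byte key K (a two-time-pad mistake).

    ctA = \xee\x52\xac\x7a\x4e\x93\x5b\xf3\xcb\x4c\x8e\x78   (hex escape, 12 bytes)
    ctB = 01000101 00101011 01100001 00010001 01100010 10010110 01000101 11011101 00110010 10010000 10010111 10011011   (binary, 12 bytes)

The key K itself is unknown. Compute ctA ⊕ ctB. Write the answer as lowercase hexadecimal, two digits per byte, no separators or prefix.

ab79cd6b2c051e2ef9dc19e3

ctA ⊕ ctB = (M1 ⊕ K) ⊕ (M2 ⊕ K) = M1 ⊕ M2 — the shared key cancels under XOR.
byte 0: ee ⊕ 45 = ab
byte 1: 52 ⊕ 2b = 79
byte 2: ac ⊕ 61 = cd
byte 3: 7a ⊕ 11 = 6b
byte 4: 4e ⊕ 62 = 2c
byte 5: 93 ⊕ 96 = 05
byte 6: 5b ⊕ 45 = 1e
byte 7: f3 ⊕ dd = 2e
byte 8: cb ⊕ 32 = f9
byte 9: 4c ⊕ 90 = dc
byte 10: 8e ⊕ 97 = 19
byte 11: 78 ⊕ 9b = e3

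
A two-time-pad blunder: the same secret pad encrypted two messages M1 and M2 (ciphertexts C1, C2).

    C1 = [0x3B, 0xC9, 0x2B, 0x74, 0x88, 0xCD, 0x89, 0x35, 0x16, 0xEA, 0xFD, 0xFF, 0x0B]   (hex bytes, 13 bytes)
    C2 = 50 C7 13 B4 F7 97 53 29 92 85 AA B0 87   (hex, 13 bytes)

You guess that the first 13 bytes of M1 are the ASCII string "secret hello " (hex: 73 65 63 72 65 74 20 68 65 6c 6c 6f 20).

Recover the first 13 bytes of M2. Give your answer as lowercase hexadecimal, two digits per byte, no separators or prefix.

186b5bb21a2efa74e1033b20ac

First, C1 ⊕ C2 = (M1 ⊕ K) ⊕ (M2 ⊕ K) = M1 ⊕ M2, so the key drops out. Then M2 = (M1 ⊕ M2) ⊕ M1 over the first 13 bytes.
byte 0: (3b ^ 50) ^ 73 = 6b ^ 73 = 18
byte 1: (c9 ^ c7) ^ 65 = 0e ^ 65 = 6b
byte 2: (2b ^ 13) ^ 63 = 38 ^ 63 = 5b
byte 3: (74 ^ b4) ^ 72 = c0 ^ 72 = b2
byte 4: (88 ^ f7) ^ 65 = 7f ^ 65 = 1a
byte 5: (cd ^ 97) ^ 74 = 5a ^ 74 = 2e
byte 6: (89 ^ 53) ^ 20 = da ^ 20 = fa
byte 7: (35 ^ 29) ^ 68 = 1c ^ 68 = 74
byte 8: (16 ^ 92) ^ 65 = 84 ^ 65 = e1
byte 9: (ea ^ 85) ^ 6c = 6f ^ 6c = 03
byte 10: (fd ^ aa) ^ 6c = 57 ^ 6c = 3b
byte 11: (ff ^ b0) ^ 6f = 4f ^ 6f = 20
byte 12: (0b ^ 87) ^ 20 = 8c ^ 20 = ac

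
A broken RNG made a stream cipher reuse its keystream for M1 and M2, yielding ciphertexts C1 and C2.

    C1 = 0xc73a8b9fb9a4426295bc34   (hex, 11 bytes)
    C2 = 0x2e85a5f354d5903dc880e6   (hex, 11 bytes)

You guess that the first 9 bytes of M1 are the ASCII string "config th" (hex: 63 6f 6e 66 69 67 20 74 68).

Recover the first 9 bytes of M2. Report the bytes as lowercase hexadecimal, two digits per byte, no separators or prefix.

First, C1 ⊕ C2 = (M1 ⊕ K) ⊕ (M2 ⊕ K) = M1 ⊕ M2, so the key drops out. Then M2 = (M1 ⊕ M2) ⊕ M1 over the first 9 bytes.
byte 0: (c7 ^ 2e) ^ 63 = e9 ^ 63 = 8a
byte 1: (3a ^ 85) ^ 6f = bf ^ 6f = d0
byte 2: (8b ^ a5) ^ 6e = 2e ^ 6e = 40
byte 3: (9f ^ f3) ^ 66 = 6c ^ 66 = 0a
byte 4: (b9 ^ 54) ^ 69 = ed ^ 69 = 84
byte 5: (a4 ^ d5) ^ 67 = 71 ^ 67 = 16
byte 6: (42 ^ 90) ^ 20 = d2 ^ 20 = f2
byte 7: (62 ^ 3d) ^ 74 = 5f ^ 74 = 2b
byte 8: (95 ^ c8) ^ 68 = 5d ^ 68 = 35

8ad0400a8416f22b35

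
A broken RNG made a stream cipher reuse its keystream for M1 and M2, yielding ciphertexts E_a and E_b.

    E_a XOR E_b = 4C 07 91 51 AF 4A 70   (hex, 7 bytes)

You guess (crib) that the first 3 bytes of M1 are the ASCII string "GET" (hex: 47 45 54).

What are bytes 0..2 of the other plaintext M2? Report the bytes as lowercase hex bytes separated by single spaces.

Since E_a ⊕ E_b = M1 ⊕ M2, XORing with the guessed M1 bytes yields the corresponding M2 bytes: M2 = (E_a ⊕ E_b) ⊕ M1.
4c xor 47 = 0b
07 xor 45 = 42
91 xor 54 = c5

0b 42 c5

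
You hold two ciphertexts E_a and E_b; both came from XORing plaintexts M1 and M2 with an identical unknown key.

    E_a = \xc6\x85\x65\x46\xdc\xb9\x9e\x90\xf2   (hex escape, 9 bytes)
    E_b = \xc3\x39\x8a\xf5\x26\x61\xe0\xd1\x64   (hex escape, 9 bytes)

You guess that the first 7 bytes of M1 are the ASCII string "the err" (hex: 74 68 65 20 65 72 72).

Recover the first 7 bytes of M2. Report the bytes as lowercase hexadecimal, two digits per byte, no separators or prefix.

71d48a939faa0c

First, E_a ⊕ E_b = (M1 ⊕ K) ⊕ (M2 ⊕ K) = M1 ⊕ M2, so the key drops out. Then M2 = (M1 ⊕ M2) ⊕ M1 over the first 7 bytes.
byte 0: (c6 XOR c3) XOR 74 = 05 XOR 74 = 71
byte 1: (85 XOR 39) XOR 68 = bc XOR 68 = d4
byte 2: (65 XOR 8a) XOR 65 = ef XOR 65 = 8a
byte 3: (46 XOR f5) XOR 20 = b3 XOR 20 = 93
byte 4: (dc XOR 26) XOR 65 = fa XOR 65 = 9f
byte 5: (b9 XOR 61) XOR 72 = d8 XOR 72 = aa
byte 6: (9e XOR e0) XOR 72 = 7e XOR 72 = 0c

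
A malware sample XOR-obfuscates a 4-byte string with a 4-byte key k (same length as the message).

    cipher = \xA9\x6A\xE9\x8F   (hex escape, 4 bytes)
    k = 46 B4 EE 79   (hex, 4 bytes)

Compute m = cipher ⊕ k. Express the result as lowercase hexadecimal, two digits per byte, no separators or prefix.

XOR is its own inverse, so applying the key byte-wise gives the result directly.
a9 xor 46 = ef
6a xor b4 = de
e9 xor ee = 07
8f xor 79 = f6

efde07f6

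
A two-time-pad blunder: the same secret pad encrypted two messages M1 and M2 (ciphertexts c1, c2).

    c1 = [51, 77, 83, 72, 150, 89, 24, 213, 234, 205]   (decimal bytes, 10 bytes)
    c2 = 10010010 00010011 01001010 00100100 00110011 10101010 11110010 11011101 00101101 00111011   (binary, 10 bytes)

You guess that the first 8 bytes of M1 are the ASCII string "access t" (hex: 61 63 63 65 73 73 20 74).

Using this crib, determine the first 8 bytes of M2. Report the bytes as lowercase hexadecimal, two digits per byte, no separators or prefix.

First, c1 ⊕ c2 = (M1 ⊕ K) ⊕ (M2 ⊕ K) = M1 ⊕ M2, so the key drops out. Then M2 = (M1 ⊕ M2) ⊕ M1 over the first 8 bytes.
byte 0: (33 XOR 92) XOR 61 = a1 XOR 61 = c0
byte 1: (4d XOR 13) XOR 63 = 5e XOR 63 = 3d
byte 2: (53 XOR 4a) XOR 63 = 19 XOR 63 = 7a
byte 3: (48 XOR 24) XOR 65 = 6c XOR 65 = 09
byte 4: (96 XOR 33) XOR 73 = a5 XOR 73 = d6
byte 5: (59 XOR aa) XOR 73 = f3 XOR 73 = 80
byte 6: (18 XOR f2) XOR 20 = ea XOR 20 = ca
byte 7: (d5 XOR dd) XOR 74 = 08 XOR 74 = 7c

c03d7a09d680ca7c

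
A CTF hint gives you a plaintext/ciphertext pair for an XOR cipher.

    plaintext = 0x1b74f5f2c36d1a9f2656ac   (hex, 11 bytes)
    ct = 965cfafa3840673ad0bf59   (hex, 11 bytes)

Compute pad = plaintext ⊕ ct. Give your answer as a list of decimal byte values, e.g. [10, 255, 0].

Since ct = plaintext ⊕ pad, XORing both sides with plaintext gives pad = plaintext ⊕ ct.
byte 0: 00011011 ^ 10010110 = 10001101
byte 1: 01110100 ^ 01011100 = 00101000
byte 2: 11110101 ^ 11111010 = 00001111
byte 3: 11110010 ^ 11111010 = 00001000
byte 4: 11000011 ^ 00111000 = 11111011
byte 5: 01101101 ^ 01000000 = 00101101
byte 6: 00011010 ^ 01100111 = 01111101
byte 7: 10011111 ^ 00111010 = 10100101
byte 8: 00100110 ^ 11010000 = 11110110
byte 9: 01010110 ^ 10111111 = 11101001
byte 10: 10101100 ^ 01011001 = 11110101

[141, 40, 15, 8, 251, 45, 125, 165, 246, 233, 245]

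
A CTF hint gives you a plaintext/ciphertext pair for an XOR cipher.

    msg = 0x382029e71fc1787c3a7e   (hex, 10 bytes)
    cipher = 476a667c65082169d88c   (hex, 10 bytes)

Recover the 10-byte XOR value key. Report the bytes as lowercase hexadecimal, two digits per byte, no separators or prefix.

Since cipher = msg ⊕ key, XORing both sides with msg gives key = msg ⊕ cipher.
00111000 ⊕ 01000111 = 01111111
00100000 ⊕ 01101010 = 01001010
00101001 ⊕ 01100110 = 01001111
11100111 ⊕ 01111100 = 10011011
00011111 ⊕ 01100101 = 01111010
11000001 ⊕ 00001000 = 11001001
01111000 ⊕ 00100001 = 01011001
01111100 ⊕ 01101001 = 00010101
00111010 ⊕ 11011000 = 11100010
01111110 ⊕ 10001100 = 11110010

7f4a4f9b7ac95915e2f2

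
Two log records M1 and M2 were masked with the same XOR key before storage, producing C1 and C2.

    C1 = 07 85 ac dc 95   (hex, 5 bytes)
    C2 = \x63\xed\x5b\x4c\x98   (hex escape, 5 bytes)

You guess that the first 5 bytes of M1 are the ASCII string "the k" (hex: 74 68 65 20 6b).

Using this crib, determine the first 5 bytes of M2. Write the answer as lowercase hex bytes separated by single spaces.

First, C1 ⊕ C2 = (M1 ⊕ K) ⊕ (M2 ⊕ K) = M1 ⊕ M2, so the key drops out. Then M2 = (M1 ⊕ M2) ⊕ M1 over the first 5 bytes.
byte 0: (07 ^ 63) ^ 74 = 64 ^ 74 = 10
byte 1: (85 ^ ed) ^ 68 = 68 ^ 68 = 00
byte 2: (ac ^ 5b) ^ 65 = f7 ^ 65 = 92
byte 3: (dc ^ 4c) ^ 20 = 90 ^ 20 = b0
byte 4: (95 ^ 98) ^ 6b = 0d ^ 6b = 66

10 00 92 b0 66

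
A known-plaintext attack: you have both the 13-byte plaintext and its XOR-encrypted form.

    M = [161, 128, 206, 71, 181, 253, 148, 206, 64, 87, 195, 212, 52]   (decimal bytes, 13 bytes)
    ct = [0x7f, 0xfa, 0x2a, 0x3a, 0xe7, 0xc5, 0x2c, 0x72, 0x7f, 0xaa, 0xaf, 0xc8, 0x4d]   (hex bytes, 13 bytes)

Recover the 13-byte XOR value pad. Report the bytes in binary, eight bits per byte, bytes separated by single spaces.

11011110 01111010 11100100 01111101 01010010 00111000 10111000 10111100 00111111 11111101 01101100 00011100 01111001

Since ct = M ⊕ pad, XORing both sides with M gives pad = M ⊕ ct.
161 ^ 127 = 222
128 ^ 250 = 122
206 ^  42 = 228
 71 ^  58 = 125
181 ^ 231 =  82
253 ^ 197 =  56
148 ^  44 = 184
206 ^ 114 = 188
 64 ^ 127 =  63
 87 ^ 170 = 253
195 ^ 175 = 108
212 ^ 200 =  28
 52 ^  77 = 121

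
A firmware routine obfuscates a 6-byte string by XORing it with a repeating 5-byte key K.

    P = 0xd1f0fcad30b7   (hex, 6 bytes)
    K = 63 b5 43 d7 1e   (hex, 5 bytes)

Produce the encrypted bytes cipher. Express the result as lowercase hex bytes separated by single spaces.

The 5-byte key repeats, so the effective keystream is 63 b5 43 d7 1e 63.
byte 0: 11010001 XOR 01100011 = 10110010
byte 1: 11110000 XOR 10110101 = 01000101
byte 2: 11111100 XOR 01000011 = 10111111
byte 3: 10101101 XOR 11010111 = 01111010
byte 4: 00110000 XOR 00011110 = 00101110
byte 5: 10110111 XOR 01100011 = 11010100

b2 45 bf 7a 2e d4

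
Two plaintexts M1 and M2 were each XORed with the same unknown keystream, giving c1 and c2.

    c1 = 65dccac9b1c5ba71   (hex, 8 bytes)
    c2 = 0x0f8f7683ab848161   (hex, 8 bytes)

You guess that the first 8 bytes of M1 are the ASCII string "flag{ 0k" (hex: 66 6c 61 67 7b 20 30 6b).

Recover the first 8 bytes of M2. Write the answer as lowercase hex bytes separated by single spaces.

First, c1 ⊕ c2 = (M1 ⊕ K) ⊕ (M2 ⊕ K) = M1 ⊕ M2, so the key drops out. Then M2 = (M1 ⊕ M2) ⊕ M1 over the first 8 bytes.
byte 0: (65 xor 0f) xor 66 = 6a xor 66 = 0c
byte 1: (dc xor 8f) xor 6c = 53 xor 6c = 3f
byte 2: (ca xor 76) xor 61 = bc xor 61 = dd
byte 3: (c9 xor 83) xor 67 = 4a xor 67 = 2d
byte 4: (b1 xor ab) xor 7b = 1a xor 7b = 61
byte 5: (c5 xor 84) xor 20 = 41 xor 20 = 61
byte 6: (ba xor 81) xor 30 = 3b xor 30 = 0b
byte 7: (71 xor 61) xor 6b = 10 xor 6b = 7b

0c 3f dd 2d 61 61 0b 7b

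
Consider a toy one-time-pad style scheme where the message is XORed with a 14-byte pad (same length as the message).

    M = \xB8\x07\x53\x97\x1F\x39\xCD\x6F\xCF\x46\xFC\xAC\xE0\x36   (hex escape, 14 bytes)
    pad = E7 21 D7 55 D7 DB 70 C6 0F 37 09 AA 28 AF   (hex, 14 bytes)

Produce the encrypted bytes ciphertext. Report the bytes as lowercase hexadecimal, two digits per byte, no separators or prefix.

5f2684c2c8e2bda9c071f506c899

XOR is its own inverse, so applying the key byte-wise gives the result directly.
184 ^ 231 =  95
  7 ^  33 =  38
 83 ^ 215 = 132
151 ^  85 = 194
 31 ^ 215 = 200
 57 ^ 219 = 226
205 ^ 112 = 189
111 ^ 198 = 169
207 ^  15 = 192
 70 ^  55 = 113
252 ^   9 = 245
172 ^ 170 =   6
224 ^  40 = 200
 54 ^ 175 = 153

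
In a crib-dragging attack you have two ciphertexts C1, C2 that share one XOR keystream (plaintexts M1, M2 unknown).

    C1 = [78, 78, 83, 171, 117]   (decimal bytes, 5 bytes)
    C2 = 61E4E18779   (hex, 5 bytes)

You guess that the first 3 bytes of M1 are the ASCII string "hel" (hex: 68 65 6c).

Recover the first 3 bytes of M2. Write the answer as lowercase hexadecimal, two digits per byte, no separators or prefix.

47cfde

First, C1 ⊕ C2 = (M1 ⊕ K) ⊕ (M2 ⊕ K) = M1 ⊕ M2, so the key drops out. Then M2 = (M1 ⊕ M2) ⊕ M1 over the first 3 bytes.
byte 0: (4e XOR 61) XOR 68 = 2f XOR 68 = 47
byte 1: (4e XOR e4) XOR 65 = aa XOR 65 = cf
byte 2: (53 XOR e1) XOR 6c = b2 XOR 6c = de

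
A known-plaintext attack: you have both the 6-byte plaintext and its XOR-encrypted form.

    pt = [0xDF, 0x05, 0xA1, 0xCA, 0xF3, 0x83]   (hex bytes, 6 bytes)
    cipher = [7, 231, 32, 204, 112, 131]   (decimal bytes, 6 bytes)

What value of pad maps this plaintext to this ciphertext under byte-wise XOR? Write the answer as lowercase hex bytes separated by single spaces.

Since cipher = pt ⊕ pad, XORing both sides with pt gives pad = pt ⊕ cipher.
df xor 07 = d8
05 xor e7 = e2
a1 xor 20 = 81
ca xor cc = 06
f3 xor 70 = 83
83 xor 83 = 00

d8 e2 81 06 83 00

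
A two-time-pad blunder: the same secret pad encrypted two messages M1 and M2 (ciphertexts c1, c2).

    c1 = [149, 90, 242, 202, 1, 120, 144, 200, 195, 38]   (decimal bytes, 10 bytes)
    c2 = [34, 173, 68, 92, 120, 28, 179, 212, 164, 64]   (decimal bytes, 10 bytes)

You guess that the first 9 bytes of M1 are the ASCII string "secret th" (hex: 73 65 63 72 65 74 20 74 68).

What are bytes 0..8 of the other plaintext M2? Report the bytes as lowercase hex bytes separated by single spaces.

First, c1 ⊕ c2 = (M1 ⊕ K) ⊕ (M2 ⊕ K) = M1 ⊕ M2, so the key drops out. Then M2 = (M1 ⊕ M2) ⊕ M1 over the first 9 bytes.
byte 0: (95 xor 22) xor 73 = b7 xor 73 = c4
byte 1: (5a xor ad) xor 65 = f7 xor 65 = 92
byte 2: (f2 xor 44) xor 63 = b6 xor 63 = d5
byte 3: (ca xor 5c) xor 72 = 96 xor 72 = e4
byte 4: (01 xor 78) xor 65 = 79 xor 65 = 1c
byte 5: (78 xor 1c) xor 74 = 64 xor 74 = 10
byte 6: (90 xor b3) xor 20 = 23 xor 20 = 03
byte 7: (c8 xor d4) xor 74 = 1c xor 74 = 68
byte 8: (c3 xor a4) xor 68 = 67 xor 68 = 0f

c4 92 d5 e4 1c 10 03 68 0f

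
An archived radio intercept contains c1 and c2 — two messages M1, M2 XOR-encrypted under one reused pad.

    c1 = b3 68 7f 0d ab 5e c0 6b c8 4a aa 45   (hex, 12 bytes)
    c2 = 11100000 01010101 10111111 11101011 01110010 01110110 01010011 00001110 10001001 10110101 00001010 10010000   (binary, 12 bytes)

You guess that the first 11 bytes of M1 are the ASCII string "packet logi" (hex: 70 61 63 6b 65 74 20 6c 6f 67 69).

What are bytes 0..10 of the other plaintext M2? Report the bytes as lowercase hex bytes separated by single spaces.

First, c1 ⊕ c2 = (M1 ⊕ K) ⊕ (M2 ⊕ K) = M1 ⊕ M2, so the key drops out. Then M2 = (M1 ⊕ M2) ⊕ M1 over the first 11 bytes.
byte 0: (b3 xor e0) xor 70 = 53 xor 70 = 23
byte 1: (68 xor 55) xor 61 = 3d xor 61 = 5c
byte 2: (7f xor bf) xor 63 = c0 xor 63 = a3
byte 3: (0d xor eb) xor 6b = e6 xor 6b = 8d
byte 4: (ab xor 72) xor 65 = d9 xor 65 = bc
byte 5: (5e xor 76) xor 74 = 28 xor 74 = 5c
byte 6: (c0 xor 53) xor 20 = 93 xor 20 = b3
byte 7: (6b xor 0e) xor 6c = 65 xor 6c = 09
byte 8: (c8 xor 89) xor 6f = 41 xor 6f = 2e
byte 9: (4a xor b5) xor 67 = ff xor 67 = 98
byte 10: (aa xor 0a) xor 69 = a0 xor 69 = c9

23 5c a3 8d bc 5c b3 09 2e 98 c9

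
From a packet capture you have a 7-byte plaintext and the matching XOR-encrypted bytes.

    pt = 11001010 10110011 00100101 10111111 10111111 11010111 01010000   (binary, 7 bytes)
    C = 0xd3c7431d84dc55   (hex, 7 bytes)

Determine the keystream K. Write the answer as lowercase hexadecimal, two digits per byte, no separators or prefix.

197466a23b0b05

Since C = pt ⊕ K, XORing both sides with pt gives K = pt ⊕ C.
11001010 xor 11010011 = 00011001
10110011 xor 11000111 = 01110100
00100101 xor 01000011 = 01100110
10111111 xor 00011101 = 10100010
10111111 xor 10000100 = 00111011
11010111 xor 11011100 = 00001011
01010000 xor 01010101 = 00000101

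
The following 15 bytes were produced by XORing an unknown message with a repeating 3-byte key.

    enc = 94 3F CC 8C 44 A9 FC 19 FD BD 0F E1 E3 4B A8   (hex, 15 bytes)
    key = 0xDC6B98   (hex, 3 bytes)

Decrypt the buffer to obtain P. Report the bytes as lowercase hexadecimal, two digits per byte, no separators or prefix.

485454502f312072656164793f2030

The 3-byte key repeats, so the effective keystream is dc 6b 98 dc 6b 98 dc 6b 98 dc 6b 98 dc 6b 98.
byte 0: 148 xor 220 =  72
byte 1:  63 xor 107 =  84
byte 2: 204 xor 152 =  84
byte 3: 140 xor 220 =  80
byte 4:  68 xor 107 =  47
byte 5: 169 xor 152 =  49
byte 6: 252 xor 220 =  32
byte 7:  25 xor 107 = 114
byte 8: 253 xor 152 = 101
byte 9: 189 xor 220 =  97
byte 10:  15 xor 107 = 100
byte 11: 225 xor 152 = 121
byte 12: 227 xor 220 =  63
byte 13:  75 xor 107 =  32
byte 14: 168 xor 152 =  48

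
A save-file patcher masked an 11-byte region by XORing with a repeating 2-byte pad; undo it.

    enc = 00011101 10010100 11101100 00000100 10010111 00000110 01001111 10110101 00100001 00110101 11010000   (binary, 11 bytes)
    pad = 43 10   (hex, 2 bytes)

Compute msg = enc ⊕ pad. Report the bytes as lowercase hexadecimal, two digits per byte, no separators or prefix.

The 2-byte key repeats, so the effective keystream is 43 10 43 10 43 10 43 10 43 10 43.
byte 0: 1d XOR 43 = 5e
byte 1: 94 XOR 10 = 84
byte 2: ec XOR 43 = af
byte 3: 04 XOR 10 = 14
byte 4: 97 XOR 43 = d4
byte 5: 06 XOR 10 = 16
byte 6: 4f XOR 43 = 0c
byte 7: b5 XOR 10 = a5
byte 8: 21 XOR 43 = 62
byte 9: 35 XOR 10 = 25
byte 10: d0 XOR 43 = 93

5e84af14d4160ca5622593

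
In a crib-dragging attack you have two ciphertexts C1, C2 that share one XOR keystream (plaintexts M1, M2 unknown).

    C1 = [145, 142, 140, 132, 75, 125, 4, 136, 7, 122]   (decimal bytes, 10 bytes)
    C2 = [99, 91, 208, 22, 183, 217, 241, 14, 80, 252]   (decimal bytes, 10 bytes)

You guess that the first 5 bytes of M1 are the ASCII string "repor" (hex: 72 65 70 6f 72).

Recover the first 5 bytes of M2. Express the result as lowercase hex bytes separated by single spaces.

80 b0 2c fd 8e

First, C1 ⊕ C2 = (M1 ⊕ K) ⊕ (M2 ⊕ K) = M1 ⊕ M2, so the key drops out. Then M2 = (M1 ⊕ M2) ⊕ M1 over the first 5 bytes.
byte 0: (91 xor 63) xor 72 = f2 xor 72 = 80
byte 1: (8e xor 5b) xor 65 = d5 xor 65 = b0
byte 2: (8c xor d0) xor 70 = 5c xor 70 = 2c
byte 3: (84 xor 16) xor 6f = 92 xor 6f = fd
byte 4: (4b xor b7) xor 72 = fc xor 72 = 8e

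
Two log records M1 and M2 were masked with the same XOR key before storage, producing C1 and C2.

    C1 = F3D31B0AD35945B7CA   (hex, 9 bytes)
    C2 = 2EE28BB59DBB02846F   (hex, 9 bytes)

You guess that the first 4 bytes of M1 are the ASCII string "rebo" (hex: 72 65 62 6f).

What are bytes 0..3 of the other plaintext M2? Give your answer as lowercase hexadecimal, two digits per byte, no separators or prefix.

af54f2d0

First, C1 ⊕ C2 = (M1 ⊕ K) ⊕ (M2 ⊕ K) = M1 ⊕ M2, so the key drops out. Then M2 = (M1 ⊕ M2) ⊕ M1 over the first 4 bytes.
byte 0: (f3 XOR 2e) XOR 72 = dd XOR 72 = af
byte 1: (d3 XOR e2) XOR 65 = 31 XOR 65 = 54
byte 2: (1b XOR 8b) XOR 62 = 90 XOR 62 = f2
byte 3: (0a XOR b5) XOR 6f = bf XOR 6f = d0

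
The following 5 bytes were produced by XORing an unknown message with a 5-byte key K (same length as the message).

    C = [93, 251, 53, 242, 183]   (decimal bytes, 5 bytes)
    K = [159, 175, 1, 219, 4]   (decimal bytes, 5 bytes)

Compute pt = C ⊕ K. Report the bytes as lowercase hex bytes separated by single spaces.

XOR is its own inverse, so applying the key byte-wise gives the result directly.
byte 0: 5d ⊕ 9f = c2
byte 1: fb ⊕ af = 54
byte 2: 35 ⊕ 01 = 34
byte 3: f2 ⊕ db = 29
byte 4: b7 ⊕ 04 = b3

c2 54 34 29 b3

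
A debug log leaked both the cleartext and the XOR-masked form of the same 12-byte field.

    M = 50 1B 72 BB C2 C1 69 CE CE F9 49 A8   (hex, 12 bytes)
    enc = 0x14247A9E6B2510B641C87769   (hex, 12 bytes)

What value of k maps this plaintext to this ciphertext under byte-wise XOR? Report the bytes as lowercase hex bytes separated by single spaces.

Since enc = M ⊕ k, XORing both sides with M gives k = M ⊕ enc.
50 ^ 14 = 44
1b ^ 24 = 3f
72 ^ 7a = 08
bb ^ 9e = 25
c2 ^ 6b = a9
c1 ^ 25 = e4
69 ^ 10 = 79
ce ^ b6 = 78
ce ^ 41 = 8f
f9 ^ c8 = 31
49 ^ 77 = 3e
a8 ^ 69 = c1

44 3f 08 25 a9 e4 79 78 8f 31 3e c1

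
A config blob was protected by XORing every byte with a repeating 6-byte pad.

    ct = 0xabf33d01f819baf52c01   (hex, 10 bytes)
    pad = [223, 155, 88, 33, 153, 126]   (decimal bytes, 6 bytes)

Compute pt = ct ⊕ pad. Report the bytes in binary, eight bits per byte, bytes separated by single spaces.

The 6-byte key repeats, so the effective keystream is df 9b 58 21 99 7e df 9b 58 21.
byte 0: 10101011 ^ 11011111 = 01110100
byte 1: 11110011 ^ 10011011 = 01101000
byte 2: 00111101 ^ 01011000 = 01100101
byte 3: 00000001 ^ 00100001 = 00100000
byte 4: 11111000 ^ 10011001 = 01100001
byte 5: 00011001 ^ 01111110 = 01100111
byte 6: 10111010 ^ 11011111 = 01100101
byte 7: 11110101 ^ 10011011 = 01101110
byte 8: 00101100 ^ 01011000 = 01110100
byte 9: 00000001 ^ 00100001 = 00100000

01110100 01101000 01100101 00100000 01100001 01100111 01100101 01101110 01110100 00100000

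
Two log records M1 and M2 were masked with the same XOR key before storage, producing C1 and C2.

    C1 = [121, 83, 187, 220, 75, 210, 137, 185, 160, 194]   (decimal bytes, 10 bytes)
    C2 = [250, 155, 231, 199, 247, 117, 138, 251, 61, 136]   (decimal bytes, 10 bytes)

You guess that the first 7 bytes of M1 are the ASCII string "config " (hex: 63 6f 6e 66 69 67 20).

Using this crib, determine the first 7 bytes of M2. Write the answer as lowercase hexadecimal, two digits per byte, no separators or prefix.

e0a7327dd5c023

First, C1 ⊕ C2 = (M1 ⊕ K) ⊕ (M2 ⊕ K) = M1 ⊕ M2, so the key drops out. Then M2 = (M1 ⊕ M2) ⊕ M1 over the first 7 bytes.
byte 0: (79 xor fa) xor 63 = 83 xor 63 = e0
byte 1: (53 xor 9b) xor 6f = c8 xor 6f = a7
byte 2: (bb xor e7) xor 6e = 5c xor 6e = 32
byte 3: (dc xor c7) xor 66 = 1b xor 66 = 7d
byte 4: (4b xor f7) xor 69 = bc xor 69 = d5
byte 5: (d2 xor 75) xor 67 = a7 xor 67 = c0
byte 6: (89 xor 8a) xor 20 = 03 xor 20 = 23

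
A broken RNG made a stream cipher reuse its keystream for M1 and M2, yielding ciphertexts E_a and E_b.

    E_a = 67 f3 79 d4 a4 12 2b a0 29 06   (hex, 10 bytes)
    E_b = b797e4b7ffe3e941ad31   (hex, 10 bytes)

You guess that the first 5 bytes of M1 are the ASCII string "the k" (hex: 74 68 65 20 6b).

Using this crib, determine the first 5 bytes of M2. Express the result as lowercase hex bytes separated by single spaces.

a4 0c f8 43 30

First, E_a ⊕ E_b = (M1 ⊕ K) ⊕ (M2 ⊕ K) = M1 ⊕ M2, so the key drops out. Then M2 = (M1 ⊕ M2) ⊕ M1 over the first 5 bytes.
byte 0: (67 XOR b7) XOR 74 = d0 XOR 74 = a4
byte 1: (f3 XOR 97) XOR 68 = 64 XOR 68 = 0c
byte 2: (79 XOR e4) XOR 65 = 9d XOR 65 = f8
byte 3: (d4 XOR b7) XOR 20 = 63 XOR 20 = 43
byte 4: (a4 XOR ff) XOR 6b = 5b XOR 6b = 30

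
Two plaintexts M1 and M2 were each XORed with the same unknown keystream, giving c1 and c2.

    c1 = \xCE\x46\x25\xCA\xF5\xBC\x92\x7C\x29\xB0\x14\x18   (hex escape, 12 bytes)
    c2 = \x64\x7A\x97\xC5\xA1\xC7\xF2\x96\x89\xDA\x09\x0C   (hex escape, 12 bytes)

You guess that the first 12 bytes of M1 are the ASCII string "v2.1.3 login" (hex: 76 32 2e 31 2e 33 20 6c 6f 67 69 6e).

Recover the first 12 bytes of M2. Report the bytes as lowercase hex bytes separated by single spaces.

First, c1 ⊕ c2 = (M1 ⊕ K) ⊕ (M2 ⊕ K) = M1 ⊕ M2, so the key drops out. Then M2 = (M1 ⊕ M2) ⊕ M1 over the first 12 bytes.
byte 0: (ce xor 64) xor 76 = aa xor 76 = dc
byte 1: (46 xor 7a) xor 32 = 3c xor 32 = 0e
byte 2: (25 xor 97) xor 2e = b2 xor 2e = 9c
byte 3: (ca xor c5) xor 31 = 0f xor 31 = 3e
byte 4: (f5 xor a1) xor 2e = 54 xor 2e = 7a
byte 5: (bc xor c7) xor 33 = 7b xor 33 = 48
byte 6: (92 xor f2) xor 20 = 60 xor 20 = 40
byte 7: (7c xor 96) xor 6c = ea xor 6c = 86
byte 8: (29 xor 89) xor 6f = a0 xor 6f = cf
byte 9: (b0 xor da) xor 67 = 6a xor 67 = 0d
byte 10: (14 xor 09) xor 69 = 1d xor 69 = 74
byte 11: (18 xor 0c) xor 6e = 14 xor 6e = 7a

dc 0e 9c 3e 7a 48 40 86 cf 0d 74 7a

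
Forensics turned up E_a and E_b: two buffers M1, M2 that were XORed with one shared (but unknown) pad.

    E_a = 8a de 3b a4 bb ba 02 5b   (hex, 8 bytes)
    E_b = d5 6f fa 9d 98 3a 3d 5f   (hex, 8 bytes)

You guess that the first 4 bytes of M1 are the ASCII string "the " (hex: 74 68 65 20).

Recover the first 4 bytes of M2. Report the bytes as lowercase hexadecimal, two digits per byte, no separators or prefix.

First, E_a ⊕ E_b = (M1 ⊕ K) ⊕ (M2 ⊕ K) = M1 ⊕ M2, so the key drops out. Then M2 = (M1 ⊕ M2) ⊕ M1 over the first 4 bytes.
byte 0: (8a XOR d5) XOR 74 = 5f XOR 74 = 2b
byte 1: (de XOR 6f) XOR 68 = b1 XOR 68 = d9
byte 2: (3b XOR fa) XOR 65 = c1 XOR 65 = a4
byte 3: (a4 XOR 9d) XOR 20 = 39 XOR 20 = 19

2bd9a419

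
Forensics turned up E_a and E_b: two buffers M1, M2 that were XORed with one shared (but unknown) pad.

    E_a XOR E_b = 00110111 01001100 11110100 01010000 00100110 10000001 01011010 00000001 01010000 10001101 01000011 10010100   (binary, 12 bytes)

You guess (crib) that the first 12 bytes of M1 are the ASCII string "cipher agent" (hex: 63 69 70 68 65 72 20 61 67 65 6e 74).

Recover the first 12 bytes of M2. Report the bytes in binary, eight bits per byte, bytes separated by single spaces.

01010100 00100101 10000100 00111000 01000011 11110011 01111010 01100000 00110111 11101000 00101101 11100000

Since E_a ⊕ E_b = M1 ⊕ M2, XORing with the guessed M1 bytes yields the corresponding M2 bytes: M2 = (E_a ⊕ E_b) ⊕ M1.
00110111 XOR 01100011 = 01010100
01001100 XOR 01101001 = 00100101
11110100 XOR 01110000 = 10000100
01010000 XOR 01101000 = 00111000
00100110 XOR 01100101 = 01000011
10000001 XOR 01110010 = 11110011
01011010 XOR 00100000 = 01111010
00000001 XOR 01100001 = 01100000
01010000 XOR 01100111 = 00110111
10001101 XOR 01100101 = 11101000
01000011 XOR 01101110 = 00101101
10010100 XOR 01110100 = 11100000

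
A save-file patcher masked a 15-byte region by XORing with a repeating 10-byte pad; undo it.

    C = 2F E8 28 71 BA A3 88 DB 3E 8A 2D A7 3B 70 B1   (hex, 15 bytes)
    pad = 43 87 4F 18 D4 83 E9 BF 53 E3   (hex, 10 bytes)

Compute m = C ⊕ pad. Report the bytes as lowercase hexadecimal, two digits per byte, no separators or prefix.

6c6f67696e2061646d696e20746865

The 10-byte key repeats, so the effective keystream is 43 87 4f 18 d4 83 e9 bf 53 e3 43 87 4f 18 d4.
byte 0: 2f xor 43 = 6c
byte 1: e8 xor 87 = 6f
byte 2: 28 xor 4f = 67
byte 3: 71 xor 18 = 69
byte 4: ba xor d4 = 6e
byte 5: a3 xor 83 = 20
byte 6: 88 xor e9 = 61
byte 7: db xor bf = 64
byte 8: 3e xor 53 = 6d
byte 9: 8a xor e3 = 69
byte 10: 2d xor 43 = 6e
byte 11: a7 xor 87 = 20
byte 12: 3b xor 4f = 74
byte 13: 70 xor 18 = 68
byte 14: b1 xor d4 = 65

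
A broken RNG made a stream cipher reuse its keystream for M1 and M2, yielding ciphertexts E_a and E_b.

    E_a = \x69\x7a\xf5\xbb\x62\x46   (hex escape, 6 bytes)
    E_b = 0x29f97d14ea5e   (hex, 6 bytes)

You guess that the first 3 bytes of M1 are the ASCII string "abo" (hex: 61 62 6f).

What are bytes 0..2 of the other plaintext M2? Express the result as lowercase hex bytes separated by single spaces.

First, E_a ⊕ E_b = (M1 ⊕ K) ⊕ (M2 ⊕ K) = M1 ⊕ M2, so the key drops out. Then M2 = (M1 ⊕ M2) ⊕ M1 over the first 3 bytes.
byte 0: (69 ⊕ 29) ⊕ 61 = 40 ⊕ 61 = 21
byte 1: (7a ⊕ f9) ⊕ 62 = 83 ⊕ 62 = e1
byte 2: (f5 ⊕ 7d) ⊕ 6f = 88 ⊕ 6f = e7

21 e1 e7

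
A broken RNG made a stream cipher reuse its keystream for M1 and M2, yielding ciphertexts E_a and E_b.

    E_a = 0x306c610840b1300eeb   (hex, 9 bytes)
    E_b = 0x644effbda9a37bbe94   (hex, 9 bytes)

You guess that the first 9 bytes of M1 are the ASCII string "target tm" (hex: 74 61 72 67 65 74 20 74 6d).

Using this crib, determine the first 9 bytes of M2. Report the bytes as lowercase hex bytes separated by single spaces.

First, E_a ⊕ E_b = (M1 ⊕ K) ⊕ (M2 ⊕ K) = M1 ⊕ M2, so the key drops out. Then M2 = (M1 ⊕ M2) ⊕ M1 over the first 9 bytes.
byte 0: (30 XOR 64) XOR 74 = 54 XOR 74 = 20
byte 1: (6c XOR 4e) XOR 61 = 22 XOR 61 = 43
byte 2: (61 XOR ff) XOR 72 = 9e XOR 72 = ec
byte 3: (08 XOR bd) XOR 67 = b5 XOR 67 = d2
byte 4: (40 XOR a9) XOR 65 = e9 XOR 65 = 8c
byte 5: (b1 XOR a3) XOR 74 = 12 XOR 74 = 66
byte 6: (30 XOR 7b) XOR 20 = 4b XOR 20 = 6b
byte 7: (0e XOR be) XOR 74 = b0 XOR 74 = c4
byte 8: (eb XOR 94) XOR 6d = 7f XOR 6d = 12

20 43 ec d2 8c 66 6b c4 12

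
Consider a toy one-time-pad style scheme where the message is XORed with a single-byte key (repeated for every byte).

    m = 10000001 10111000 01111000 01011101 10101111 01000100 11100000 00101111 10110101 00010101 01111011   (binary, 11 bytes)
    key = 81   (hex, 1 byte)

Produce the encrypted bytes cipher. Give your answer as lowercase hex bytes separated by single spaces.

The 1-byte key repeats, so the effective keystream is 81 81 81 81 81 81 81 81 81 81 81.
byte 0: 10000001 ^ 10000001 = 00000000
byte 1: 10111000 ^ 10000001 = 00111001
byte 2: 01111000 ^ 10000001 = 11111001
byte 3: 01011101 ^ 10000001 = 11011100
byte 4: 10101111 ^ 10000001 = 00101110
byte 5: 01000100 ^ 10000001 = 11000101
byte 6: 11100000 ^ 10000001 = 01100001
byte 7: 00101111 ^ 10000001 = 10101110
byte 8: 10110101 ^ 10000001 = 00110100
byte 9: 00010101 ^ 10000001 = 10010100
byte 10: 01111011 ^ 10000001 = 11111010

00 39 f9 dc 2e c5 61 ae 34 94 fa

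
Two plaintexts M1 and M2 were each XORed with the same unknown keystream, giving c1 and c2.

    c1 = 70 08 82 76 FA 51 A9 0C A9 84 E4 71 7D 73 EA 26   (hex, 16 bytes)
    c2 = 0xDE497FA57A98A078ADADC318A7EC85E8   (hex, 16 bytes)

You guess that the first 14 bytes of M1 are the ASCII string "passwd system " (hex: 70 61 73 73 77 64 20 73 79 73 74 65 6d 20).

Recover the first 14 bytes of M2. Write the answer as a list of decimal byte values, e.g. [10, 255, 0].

First, c1 ⊕ c2 = (M1 ⊕ K) ⊕ (M2 ⊕ K) = M1 ⊕ M2, so the key drops out. Then M2 = (M1 ⊕ M2) ⊕ M1 over the first 14 bytes.
byte 0: (70 ⊕ de) ⊕ 70 = ae ⊕ 70 = de
byte 1: (08 ⊕ 49) ⊕ 61 = 41 ⊕ 61 = 20
byte 2: (82 ⊕ 7f) ⊕ 73 = fd ⊕ 73 = 8e
byte 3: (76 ⊕ a5) ⊕ 73 = d3 ⊕ 73 = a0
byte 4: (fa ⊕ 7a) ⊕ 77 = 80 ⊕ 77 = f7
byte 5: (51 ⊕ 98) ⊕ 64 = c9 ⊕ 64 = ad
byte 6: (a9 ⊕ a0) ⊕ 20 = 09 ⊕ 20 = 29
byte 7: (0c ⊕ 78) ⊕ 73 = 74 ⊕ 73 = 07
byte 8: (a9 ⊕ ad) ⊕ 79 = 04 ⊕ 79 = 7d
byte 9: (84 ⊕ ad) ⊕ 73 = 29 ⊕ 73 = 5a
byte 10: (e4 ⊕ c3) ⊕ 74 = 27 ⊕ 74 = 53
byte 11: (71 ⊕ 18) ⊕ 65 = 69 ⊕ 65 = 0c
byte 12: (7d ⊕ a7) ⊕ 6d = da ⊕ 6d = b7
byte 13: (73 ⊕ ec) ⊕ 20 = 9f ⊕ 20 = bf

[222, 32, 142, 160, 247, 173, 41, 7, 125, 90, 83, 12, 183, 191]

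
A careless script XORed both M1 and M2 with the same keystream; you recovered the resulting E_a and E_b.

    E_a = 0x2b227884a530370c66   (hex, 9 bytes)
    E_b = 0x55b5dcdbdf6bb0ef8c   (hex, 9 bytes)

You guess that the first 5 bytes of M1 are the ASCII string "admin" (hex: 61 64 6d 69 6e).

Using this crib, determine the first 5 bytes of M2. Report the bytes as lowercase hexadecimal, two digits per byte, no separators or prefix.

First, E_a ⊕ E_b = (M1 ⊕ K) ⊕ (M2 ⊕ K) = M1 ⊕ M2, so the key drops out. Then M2 = (M1 ⊕ M2) ⊕ M1 over the first 5 bytes.
byte 0: (2b ⊕ 55) ⊕ 61 = 7e ⊕ 61 = 1f
byte 1: (22 ⊕ b5) ⊕ 64 = 97 ⊕ 64 = f3
byte 2: (78 ⊕ dc) ⊕ 6d = a4 ⊕ 6d = c9
byte 3: (84 ⊕ db) ⊕ 69 = 5f ⊕ 69 = 36
byte 4: (a5 ⊕ df) ⊕ 6e = 7a ⊕ 6e = 14

1ff3c93614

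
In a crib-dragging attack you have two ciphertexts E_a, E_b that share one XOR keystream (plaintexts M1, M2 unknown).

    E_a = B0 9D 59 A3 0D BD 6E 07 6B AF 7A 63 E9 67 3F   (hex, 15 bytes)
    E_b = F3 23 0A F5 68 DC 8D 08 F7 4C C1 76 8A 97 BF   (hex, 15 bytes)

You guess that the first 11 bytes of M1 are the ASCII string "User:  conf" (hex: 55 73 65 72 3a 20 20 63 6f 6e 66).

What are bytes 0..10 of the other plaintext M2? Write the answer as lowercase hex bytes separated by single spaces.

First, E_a ⊕ E_b = (M1 ⊕ K) ⊕ (M2 ⊕ K) = M1 ⊕ M2, so the key drops out. Then M2 = (M1 ⊕ M2) ⊕ M1 over the first 11 bytes.
byte 0: (b0 ⊕ f3) ⊕ 55 = 43 ⊕ 55 = 16
byte 1: (9d ⊕ 23) ⊕ 73 = be ⊕ 73 = cd
byte 2: (59 ⊕ 0a) ⊕ 65 = 53 ⊕ 65 = 36
byte 3: (a3 ⊕ f5) ⊕ 72 = 56 ⊕ 72 = 24
byte 4: (0d ⊕ 68) ⊕ 3a = 65 ⊕ 3a = 5f
byte 5: (bd ⊕ dc) ⊕ 20 = 61 ⊕ 20 = 41
byte 6: (6e ⊕ 8d) ⊕ 20 = e3 ⊕ 20 = c3
byte 7: (07 ⊕ 08) ⊕ 63 = 0f ⊕ 63 = 6c
byte 8: (6b ⊕ f7) ⊕ 6f = 9c ⊕ 6f = f3
byte 9: (af ⊕ 4c) ⊕ 6e = e3 ⊕ 6e = 8d
byte 10: (7a ⊕ c1) ⊕ 66 = bb ⊕ 66 = dd

16 cd 36 24 5f 41 c3 6c f3 8d dd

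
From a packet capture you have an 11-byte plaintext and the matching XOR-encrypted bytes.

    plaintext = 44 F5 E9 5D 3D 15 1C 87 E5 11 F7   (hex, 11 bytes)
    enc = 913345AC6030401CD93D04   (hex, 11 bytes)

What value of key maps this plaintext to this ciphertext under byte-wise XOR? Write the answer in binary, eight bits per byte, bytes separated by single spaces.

Since enc = plaintext ⊕ key, XORing both sides with plaintext gives key = plaintext ⊕ enc.
 68 ⊕ 145 = 213
245 ⊕  51 = 198
233 ⊕  69 = 172
 93 ⊕ 172 = 241
 61 ⊕  96 =  93
 21 ⊕  48 =  37
 28 ⊕  64 =  92
135 ⊕  28 = 155
229 ⊕ 217 =  60
 17 ⊕  61 =  44
247 ⊕   4 = 243

11010101 11000110 10101100 11110001 01011101 00100101 01011100 10011011 00111100 00101100 11110011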